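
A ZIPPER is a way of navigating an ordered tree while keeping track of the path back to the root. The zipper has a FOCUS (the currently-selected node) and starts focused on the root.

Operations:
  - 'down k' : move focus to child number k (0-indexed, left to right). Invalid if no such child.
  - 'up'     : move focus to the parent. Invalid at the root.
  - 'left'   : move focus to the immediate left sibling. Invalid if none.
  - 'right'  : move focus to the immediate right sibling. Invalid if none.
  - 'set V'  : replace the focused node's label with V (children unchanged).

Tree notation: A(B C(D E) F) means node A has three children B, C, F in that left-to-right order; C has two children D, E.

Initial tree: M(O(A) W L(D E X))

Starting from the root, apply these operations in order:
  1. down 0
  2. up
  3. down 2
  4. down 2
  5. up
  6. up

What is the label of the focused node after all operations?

Step 1 (down 0): focus=O path=0 depth=1 children=['A'] left=[] right=['W', 'L'] parent=M
Step 2 (up): focus=M path=root depth=0 children=['O', 'W', 'L'] (at root)
Step 3 (down 2): focus=L path=2 depth=1 children=['D', 'E', 'X'] left=['O', 'W'] right=[] parent=M
Step 4 (down 2): focus=X path=2/2 depth=2 children=[] left=['D', 'E'] right=[] parent=L
Step 5 (up): focus=L path=2 depth=1 children=['D', 'E', 'X'] left=['O', 'W'] right=[] parent=M
Step 6 (up): focus=M path=root depth=0 children=['O', 'W', 'L'] (at root)

Answer: M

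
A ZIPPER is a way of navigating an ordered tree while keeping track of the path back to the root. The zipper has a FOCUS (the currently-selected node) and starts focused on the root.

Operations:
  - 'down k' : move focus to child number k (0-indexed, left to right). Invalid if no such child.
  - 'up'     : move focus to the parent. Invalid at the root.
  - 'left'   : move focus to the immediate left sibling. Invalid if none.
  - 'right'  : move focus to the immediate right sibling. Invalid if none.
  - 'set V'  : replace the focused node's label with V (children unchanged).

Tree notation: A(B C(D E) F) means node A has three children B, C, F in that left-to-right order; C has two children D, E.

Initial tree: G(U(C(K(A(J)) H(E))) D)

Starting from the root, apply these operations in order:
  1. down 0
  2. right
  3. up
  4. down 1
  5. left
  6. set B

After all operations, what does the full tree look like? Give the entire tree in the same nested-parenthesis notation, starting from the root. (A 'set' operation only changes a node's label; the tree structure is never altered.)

Answer: G(B(C(K(A(J)) H(E))) D)

Derivation:
Step 1 (down 0): focus=U path=0 depth=1 children=['C'] left=[] right=['D'] parent=G
Step 2 (right): focus=D path=1 depth=1 children=[] left=['U'] right=[] parent=G
Step 3 (up): focus=G path=root depth=0 children=['U', 'D'] (at root)
Step 4 (down 1): focus=D path=1 depth=1 children=[] left=['U'] right=[] parent=G
Step 5 (left): focus=U path=0 depth=1 children=['C'] left=[] right=['D'] parent=G
Step 6 (set B): focus=B path=0 depth=1 children=['C'] left=[] right=['D'] parent=G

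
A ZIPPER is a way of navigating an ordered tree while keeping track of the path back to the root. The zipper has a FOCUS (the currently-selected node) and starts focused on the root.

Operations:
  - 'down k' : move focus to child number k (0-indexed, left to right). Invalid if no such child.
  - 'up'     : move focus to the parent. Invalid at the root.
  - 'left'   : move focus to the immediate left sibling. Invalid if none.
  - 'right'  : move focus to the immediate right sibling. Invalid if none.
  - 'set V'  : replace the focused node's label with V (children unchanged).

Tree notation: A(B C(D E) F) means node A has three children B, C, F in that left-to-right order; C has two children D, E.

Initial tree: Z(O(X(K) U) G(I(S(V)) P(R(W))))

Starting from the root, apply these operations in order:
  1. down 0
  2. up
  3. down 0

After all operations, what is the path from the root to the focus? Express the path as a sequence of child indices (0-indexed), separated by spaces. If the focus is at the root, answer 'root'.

Answer: 0

Derivation:
Step 1 (down 0): focus=O path=0 depth=1 children=['X', 'U'] left=[] right=['G'] parent=Z
Step 2 (up): focus=Z path=root depth=0 children=['O', 'G'] (at root)
Step 3 (down 0): focus=O path=0 depth=1 children=['X', 'U'] left=[] right=['G'] parent=Z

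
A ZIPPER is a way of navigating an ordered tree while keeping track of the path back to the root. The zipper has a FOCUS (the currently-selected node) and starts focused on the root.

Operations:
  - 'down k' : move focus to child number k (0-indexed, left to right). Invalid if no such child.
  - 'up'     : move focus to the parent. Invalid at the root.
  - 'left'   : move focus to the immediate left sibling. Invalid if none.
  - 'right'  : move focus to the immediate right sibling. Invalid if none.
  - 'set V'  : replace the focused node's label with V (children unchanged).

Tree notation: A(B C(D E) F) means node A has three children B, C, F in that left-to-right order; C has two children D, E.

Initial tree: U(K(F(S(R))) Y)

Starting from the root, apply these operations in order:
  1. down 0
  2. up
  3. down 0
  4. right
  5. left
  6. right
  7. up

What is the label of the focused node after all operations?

Answer: U

Derivation:
Step 1 (down 0): focus=K path=0 depth=1 children=['F'] left=[] right=['Y'] parent=U
Step 2 (up): focus=U path=root depth=0 children=['K', 'Y'] (at root)
Step 3 (down 0): focus=K path=0 depth=1 children=['F'] left=[] right=['Y'] parent=U
Step 4 (right): focus=Y path=1 depth=1 children=[] left=['K'] right=[] parent=U
Step 5 (left): focus=K path=0 depth=1 children=['F'] left=[] right=['Y'] parent=U
Step 6 (right): focus=Y path=1 depth=1 children=[] left=['K'] right=[] parent=U
Step 7 (up): focus=U path=root depth=0 children=['K', 'Y'] (at root)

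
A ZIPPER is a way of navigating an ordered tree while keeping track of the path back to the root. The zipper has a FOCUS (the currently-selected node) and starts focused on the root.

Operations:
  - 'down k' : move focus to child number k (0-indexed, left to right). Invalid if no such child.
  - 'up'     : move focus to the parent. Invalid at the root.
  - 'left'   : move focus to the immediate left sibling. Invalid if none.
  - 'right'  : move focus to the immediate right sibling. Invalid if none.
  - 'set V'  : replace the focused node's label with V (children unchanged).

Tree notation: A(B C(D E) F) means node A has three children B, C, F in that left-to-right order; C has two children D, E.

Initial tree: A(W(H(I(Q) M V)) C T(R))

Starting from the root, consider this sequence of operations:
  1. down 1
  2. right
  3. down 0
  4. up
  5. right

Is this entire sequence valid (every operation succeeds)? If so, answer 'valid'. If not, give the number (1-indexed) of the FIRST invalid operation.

Answer: 5

Derivation:
Step 1 (down 1): focus=C path=1 depth=1 children=[] left=['W'] right=['T'] parent=A
Step 2 (right): focus=T path=2 depth=1 children=['R'] left=['W', 'C'] right=[] parent=A
Step 3 (down 0): focus=R path=2/0 depth=2 children=[] left=[] right=[] parent=T
Step 4 (up): focus=T path=2 depth=1 children=['R'] left=['W', 'C'] right=[] parent=A
Step 5 (right): INVALID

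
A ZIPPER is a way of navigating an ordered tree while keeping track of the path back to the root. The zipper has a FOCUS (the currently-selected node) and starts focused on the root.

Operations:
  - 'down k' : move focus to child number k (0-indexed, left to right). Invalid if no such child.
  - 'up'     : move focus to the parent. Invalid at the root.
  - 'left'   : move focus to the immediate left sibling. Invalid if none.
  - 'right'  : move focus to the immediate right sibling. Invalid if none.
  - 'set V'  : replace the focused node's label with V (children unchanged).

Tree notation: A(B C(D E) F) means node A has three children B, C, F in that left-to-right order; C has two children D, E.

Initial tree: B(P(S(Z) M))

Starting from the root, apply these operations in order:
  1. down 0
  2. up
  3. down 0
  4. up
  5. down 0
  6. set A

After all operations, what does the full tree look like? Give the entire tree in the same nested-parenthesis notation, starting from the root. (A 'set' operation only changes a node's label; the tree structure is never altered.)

Step 1 (down 0): focus=P path=0 depth=1 children=['S', 'M'] left=[] right=[] parent=B
Step 2 (up): focus=B path=root depth=0 children=['P'] (at root)
Step 3 (down 0): focus=P path=0 depth=1 children=['S', 'M'] left=[] right=[] parent=B
Step 4 (up): focus=B path=root depth=0 children=['P'] (at root)
Step 5 (down 0): focus=P path=0 depth=1 children=['S', 'M'] left=[] right=[] parent=B
Step 6 (set A): focus=A path=0 depth=1 children=['S', 'M'] left=[] right=[] parent=B

Answer: B(A(S(Z) M))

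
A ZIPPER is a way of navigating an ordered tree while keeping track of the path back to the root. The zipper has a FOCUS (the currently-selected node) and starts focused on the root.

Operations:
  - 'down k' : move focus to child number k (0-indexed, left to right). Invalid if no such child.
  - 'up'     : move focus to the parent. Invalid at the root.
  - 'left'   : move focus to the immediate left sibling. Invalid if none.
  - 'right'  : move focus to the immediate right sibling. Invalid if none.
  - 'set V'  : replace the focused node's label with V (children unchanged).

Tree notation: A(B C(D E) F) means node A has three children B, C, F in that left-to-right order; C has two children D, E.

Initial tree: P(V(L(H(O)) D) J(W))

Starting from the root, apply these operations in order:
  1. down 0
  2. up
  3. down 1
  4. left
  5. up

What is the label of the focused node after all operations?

Answer: P

Derivation:
Step 1 (down 0): focus=V path=0 depth=1 children=['L', 'D'] left=[] right=['J'] parent=P
Step 2 (up): focus=P path=root depth=0 children=['V', 'J'] (at root)
Step 3 (down 1): focus=J path=1 depth=1 children=['W'] left=['V'] right=[] parent=P
Step 4 (left): focus=V path=0 depth=1 children=['L', 'D'] left=[] right=['J'] parent=P
Step 5 (up): focus=P path=root depth=0 children=['V', 'J'] (at root)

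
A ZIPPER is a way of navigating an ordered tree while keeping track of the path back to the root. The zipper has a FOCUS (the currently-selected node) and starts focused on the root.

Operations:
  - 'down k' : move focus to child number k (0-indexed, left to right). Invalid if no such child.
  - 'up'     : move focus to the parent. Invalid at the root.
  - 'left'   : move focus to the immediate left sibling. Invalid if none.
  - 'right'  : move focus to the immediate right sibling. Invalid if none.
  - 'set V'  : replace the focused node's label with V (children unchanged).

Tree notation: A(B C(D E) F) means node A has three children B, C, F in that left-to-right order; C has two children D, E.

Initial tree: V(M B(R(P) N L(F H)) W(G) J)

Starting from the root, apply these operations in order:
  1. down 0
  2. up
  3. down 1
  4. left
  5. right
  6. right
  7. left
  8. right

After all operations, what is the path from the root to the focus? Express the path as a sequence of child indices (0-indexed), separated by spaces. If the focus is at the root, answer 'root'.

Step 1 (down 0): focus=M path=0 depth=1 children=[] left=[] right=['B', 'W', 'J'] parent=V
Step 2 (up): focus=V path=root depth=0 children=['M', 'B', 'W', 'J'] (at root)
Step 3 (down 1): focus=B path=1 depth=1 children=['R', 'N', 'L'] left=['M'] right=['W', 'J'] parent=V
Step 4 (left): focus=M path=0 depth=1 children=[] left=[] right=['B', 'W', 'J'] parent=V
Step 5 (right): focus=B path=1 depth=1 children=['R', 'N', 'L'] left=['M'] right=['W', 'J'] parent=V
Step 6 (right): focus=W path=2 depth=1 children=['G'] left=['M', 'B'] right=['J'] parent=V
Step 7 (left): focus=B path=1 depth=1 children=['R', 'N', 'L'] left=['M'] right=['W', 'J'] parent=V
Step 8 (right): focus=W path=2 depth=1 children=['G'] left=['M', 'B'] right=['J'] parent=V

Answer: 2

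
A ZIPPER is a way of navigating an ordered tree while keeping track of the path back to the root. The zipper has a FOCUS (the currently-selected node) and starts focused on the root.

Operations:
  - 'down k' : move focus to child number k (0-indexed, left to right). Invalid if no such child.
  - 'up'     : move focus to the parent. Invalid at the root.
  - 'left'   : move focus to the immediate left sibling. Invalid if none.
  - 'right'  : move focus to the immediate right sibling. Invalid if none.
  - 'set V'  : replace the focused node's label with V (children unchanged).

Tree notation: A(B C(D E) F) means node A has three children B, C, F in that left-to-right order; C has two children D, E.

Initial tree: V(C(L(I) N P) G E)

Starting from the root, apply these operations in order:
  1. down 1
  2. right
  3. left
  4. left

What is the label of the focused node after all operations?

Answer: C

Derivation:
Step 1 (down 1): focus=G path=1 depth=1 children=[] left=['C'] right=['E'] parent=V
Step 2 (right): focus=E path=2 depth=1 children=[] left=['C', 'G'] right=[] parent=V
Step 3 (left): focus=G path=1 depth=1 children=[] left=['C'] right=['E'] parent=V
Step 4 (left): focus=C path=0 depth=1 children=['L', 'N', 'P'] left=[] right=['G', 'E'] parent=V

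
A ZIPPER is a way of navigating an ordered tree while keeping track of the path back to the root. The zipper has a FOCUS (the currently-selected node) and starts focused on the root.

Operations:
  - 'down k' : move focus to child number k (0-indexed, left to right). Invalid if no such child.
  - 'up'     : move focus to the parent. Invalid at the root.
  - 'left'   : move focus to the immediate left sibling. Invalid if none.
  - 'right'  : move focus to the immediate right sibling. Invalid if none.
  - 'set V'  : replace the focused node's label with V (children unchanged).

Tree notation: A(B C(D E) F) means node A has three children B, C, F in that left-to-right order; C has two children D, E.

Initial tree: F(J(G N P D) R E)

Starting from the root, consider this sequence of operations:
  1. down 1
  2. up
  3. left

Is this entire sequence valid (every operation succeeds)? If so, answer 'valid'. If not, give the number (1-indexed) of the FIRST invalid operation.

Step 1 (down 1): focus=R path=1 depth=1 children=[] left=['J'] right=['E'] parent=F
Step 2 (up): focus=F path=root depth=0 children=['J', 'R', 'E'] (at root)
Step 3 (left): INVALID

Answer: 3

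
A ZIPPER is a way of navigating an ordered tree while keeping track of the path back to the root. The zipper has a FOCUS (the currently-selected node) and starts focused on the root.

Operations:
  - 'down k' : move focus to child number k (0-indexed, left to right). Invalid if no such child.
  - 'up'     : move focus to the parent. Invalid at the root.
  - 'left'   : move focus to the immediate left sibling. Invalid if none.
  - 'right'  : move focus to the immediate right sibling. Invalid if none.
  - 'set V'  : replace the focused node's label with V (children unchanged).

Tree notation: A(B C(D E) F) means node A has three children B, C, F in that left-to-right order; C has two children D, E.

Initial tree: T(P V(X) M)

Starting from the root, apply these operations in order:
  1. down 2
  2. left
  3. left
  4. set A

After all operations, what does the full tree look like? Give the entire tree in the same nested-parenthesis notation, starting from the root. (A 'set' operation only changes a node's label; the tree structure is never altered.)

Step 1 (down 2): focus=M path=2 depth=1 children=[] left=['P', 'V'] right=[] parent=T
Step 2 (left): focus=V path=1 depth=1 children=['X'] left=['P'] right=['M'] parent=T
Step 3 (left): focus=P path=0 depth=1 children=[] left=[] right=['V', 'M'] parent=T
Step 4 (set A): focus=A path=0 depth=1 children=[] left=[] right=['V', 'M'] parent=T

Answer: T(A V(X) M)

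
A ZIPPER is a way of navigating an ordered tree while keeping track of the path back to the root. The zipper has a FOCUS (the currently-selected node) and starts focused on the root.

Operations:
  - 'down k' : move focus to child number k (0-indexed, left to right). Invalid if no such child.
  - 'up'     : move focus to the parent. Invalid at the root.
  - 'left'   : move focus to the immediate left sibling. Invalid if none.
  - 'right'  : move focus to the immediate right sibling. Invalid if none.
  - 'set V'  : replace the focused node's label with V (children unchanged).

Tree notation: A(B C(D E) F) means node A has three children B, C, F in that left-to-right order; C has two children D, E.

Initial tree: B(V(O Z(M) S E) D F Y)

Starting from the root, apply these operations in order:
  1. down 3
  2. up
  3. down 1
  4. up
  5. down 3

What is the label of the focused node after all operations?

Answer: Y

Derivation:
Step 1 (down 3): focus=Y path=3 depth=1 children=[] left=['V', 'D', 'F'] right=[] parent=B
Step 2 (up): focus=B path=root depth=0 children=['V', 'D', 'F', 'Y'] (at root)
Step 3 (down 1): focus=D path=1 depth=1 children=[] left=['V'] right=['F', 'Y'] parent=B
Step 4 (up): focus=B path=root depth=0 children=['V', 'D', 'F', 'Y'] (at root)
Step 5 (down 3): focus=Y path=3 depth=1 children=[] left=['V', 'D', 'F'] right=[] parent=B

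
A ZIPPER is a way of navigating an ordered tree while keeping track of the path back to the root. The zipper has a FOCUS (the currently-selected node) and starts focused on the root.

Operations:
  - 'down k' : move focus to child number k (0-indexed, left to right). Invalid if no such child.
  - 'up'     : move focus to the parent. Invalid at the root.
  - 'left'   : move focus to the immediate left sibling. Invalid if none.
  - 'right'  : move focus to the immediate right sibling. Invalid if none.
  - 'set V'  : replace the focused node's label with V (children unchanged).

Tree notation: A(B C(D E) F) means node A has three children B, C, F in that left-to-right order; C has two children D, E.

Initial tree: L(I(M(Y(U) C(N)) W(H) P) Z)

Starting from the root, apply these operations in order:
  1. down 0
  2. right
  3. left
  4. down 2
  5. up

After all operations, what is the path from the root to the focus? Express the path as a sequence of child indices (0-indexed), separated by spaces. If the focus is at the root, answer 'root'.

Step 1 (down 0): focus=I path=0 depth=1 children=['M', 'W', 'P'] left=[] right=['Z'] parent=L
Step 2 (right): focus=Z path=1 depth=1 children=[] left=['I'] right=[] parent=L
Step 3 (left): focus=I path=0 depth=1 children=['M', 'W', 'P'] left=[] right=['Z'] parent=L
Step 4 (down 2): focus=P path=0/2 depth=2 children=[] left=['M', 'W'] right=[] parent=I
Step 5 (up): focus=I path=0 depth=1 children=['M', 'W', 'P'] left=[] right=['Z'] parent=L

Answer: 0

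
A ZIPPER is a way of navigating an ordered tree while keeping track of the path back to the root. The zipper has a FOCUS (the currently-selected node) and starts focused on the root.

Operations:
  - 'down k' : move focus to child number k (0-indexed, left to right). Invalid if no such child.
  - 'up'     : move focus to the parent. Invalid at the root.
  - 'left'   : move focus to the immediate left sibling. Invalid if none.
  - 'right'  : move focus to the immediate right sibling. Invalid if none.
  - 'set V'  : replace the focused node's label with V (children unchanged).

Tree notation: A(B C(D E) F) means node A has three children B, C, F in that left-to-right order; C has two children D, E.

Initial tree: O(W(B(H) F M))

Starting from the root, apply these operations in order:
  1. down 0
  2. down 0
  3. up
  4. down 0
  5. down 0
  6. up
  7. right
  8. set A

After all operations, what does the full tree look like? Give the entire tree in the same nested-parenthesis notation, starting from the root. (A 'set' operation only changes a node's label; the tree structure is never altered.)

Step 1 (down 0): focus=W path=0 depth=1 children=['B', 'F', 'M'] left=[] right=[] parent=O
Step 2 (down 0): focus=B path=0/0 depth=2 children=['H'] left=[] right=['F', 'M'] parent=W
Step 3 (up): focus=W path=0 depth=1 children=['B', 'F', 'M'] left=[] right=[] parent=O
Step 4 (down 0): focus=B path=0/0 depth=2 children=['H'] left=[] right=['F', 'M'] parent=W
Step 5 (down 0): focus=H path=0/0/0 depth=3 children=[] left=[] right=[] parent=B
Step 6 (up): focus=B path=0/0 depth=2 children=['H'] left=[] right=['F', 'M'] parent=W
Step 7 (right): focus=F path=0/1 depth=2 children=[] left=['B'] right=['M'] parent=W
Step 8 (set A): focus=A path=0/1 depth=2 children=[] left=['B'] right=['M'] parent=W

Answer: O(W(B(H) A M))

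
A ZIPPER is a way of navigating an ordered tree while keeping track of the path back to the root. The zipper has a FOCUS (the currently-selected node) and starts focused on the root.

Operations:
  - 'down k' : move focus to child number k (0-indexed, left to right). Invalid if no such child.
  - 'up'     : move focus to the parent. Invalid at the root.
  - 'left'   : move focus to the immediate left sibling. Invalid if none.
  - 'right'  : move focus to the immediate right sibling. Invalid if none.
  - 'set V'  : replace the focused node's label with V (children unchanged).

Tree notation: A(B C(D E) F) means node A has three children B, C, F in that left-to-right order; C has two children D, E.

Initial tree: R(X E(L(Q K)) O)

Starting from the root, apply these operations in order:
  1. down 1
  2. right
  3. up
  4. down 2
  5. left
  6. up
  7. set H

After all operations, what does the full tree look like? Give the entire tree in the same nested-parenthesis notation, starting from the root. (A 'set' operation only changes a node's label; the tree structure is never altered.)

Step 1 (down 1): focus=E path=1 depth=1 children=['L'] left=['X'] right=['O'] parent=R
Step 2 (right): focus=O path=2 depth=1 children=[] left=['X', 'E'] right=[] parent=R
Step 3 (up): focus=R path=root depth=0 children=['X', 'E', 'O'] (at root)
Step 4 (down 2): focus=O path=2 depth=1 children=[] left=['X', 'E'] right=[] parent=R
Step 5 (left): focus=E path=1 depth=1 children=['L'] left=['X'] right=['O'] parent=R
Step 6 (up): focus=R path=root depth=0 children=['X', 'E', 'O'] (at root)
Step 7 (set H): focus=H path=root depth=0 children=['X', 'E', 'O'] (at root)

Answer: H(X E(L(Q K)) O)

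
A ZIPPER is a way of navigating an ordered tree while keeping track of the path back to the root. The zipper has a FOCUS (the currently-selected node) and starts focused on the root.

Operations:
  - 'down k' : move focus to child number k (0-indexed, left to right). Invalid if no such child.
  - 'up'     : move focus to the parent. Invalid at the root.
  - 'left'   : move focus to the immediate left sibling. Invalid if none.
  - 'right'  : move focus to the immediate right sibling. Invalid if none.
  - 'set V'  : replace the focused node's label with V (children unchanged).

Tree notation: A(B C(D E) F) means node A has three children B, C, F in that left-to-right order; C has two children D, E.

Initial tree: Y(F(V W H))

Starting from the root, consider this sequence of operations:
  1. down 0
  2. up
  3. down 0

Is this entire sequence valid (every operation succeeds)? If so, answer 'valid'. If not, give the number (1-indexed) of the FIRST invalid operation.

Step 1 (down 0): focus=F path=0 depth=1 children=['V', 'W', 'H'] left=[] right=[] parent=Y
Step 2 (up): focus=Y path=root depth=0 children=['F'] (at root)
Step 3 (down 0): focus=F path=0 depth=1 children=['V', 'W', 'H'] left=[] right=[] parent=Y

Answer: valid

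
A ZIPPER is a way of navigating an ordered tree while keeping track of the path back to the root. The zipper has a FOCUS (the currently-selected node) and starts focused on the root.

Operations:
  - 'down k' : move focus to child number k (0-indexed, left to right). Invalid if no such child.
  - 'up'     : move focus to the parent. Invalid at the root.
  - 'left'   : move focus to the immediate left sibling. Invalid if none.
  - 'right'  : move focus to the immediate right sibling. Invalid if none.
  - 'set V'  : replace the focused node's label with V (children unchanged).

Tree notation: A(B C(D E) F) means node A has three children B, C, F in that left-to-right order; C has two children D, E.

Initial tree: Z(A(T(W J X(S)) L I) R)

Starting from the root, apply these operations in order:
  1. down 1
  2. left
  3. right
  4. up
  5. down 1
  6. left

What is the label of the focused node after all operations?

Answer: A

Derivation:
Step 1 (down 1): focus=R path=1 depth=1 children=[] left=['A'] right=[] parent=Z
Step 2 (left): focus=A path=0 depth=1 children=['T', 'L', 'I'] left=[] right=['R'] parent=Z
Step 3 (right): focus=R path=1 depth=1 children=[] left=['A'] right=[] parent=Z
Step 4 (up): focus=Z path=root depth=0 children=['A', 'R'] (at root)
Step 5 (down 1): focus=R path=1 depth=1 children=[] left=['A'] right=[] parent=Z
Step 6 (left): focus=A path=0 depth=1 children=['T', 'L', 'I'] left=[] right=['R'] parent=Z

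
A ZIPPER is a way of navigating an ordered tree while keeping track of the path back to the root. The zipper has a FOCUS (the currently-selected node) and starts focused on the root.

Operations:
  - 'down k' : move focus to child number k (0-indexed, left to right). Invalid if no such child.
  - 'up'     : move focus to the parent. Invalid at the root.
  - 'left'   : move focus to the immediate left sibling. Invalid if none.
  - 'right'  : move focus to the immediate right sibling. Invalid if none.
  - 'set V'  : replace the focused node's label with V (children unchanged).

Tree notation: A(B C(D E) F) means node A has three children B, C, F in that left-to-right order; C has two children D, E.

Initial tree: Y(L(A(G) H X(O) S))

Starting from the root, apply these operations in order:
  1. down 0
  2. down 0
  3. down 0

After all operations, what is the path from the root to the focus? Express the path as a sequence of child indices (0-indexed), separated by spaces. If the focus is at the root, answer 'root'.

Answer: 0 0 0

Derivation:
Step 1 (down 0): focus=L path=0 depth=1 children=['A', 'H', 'X', 'S'] left=[] right=[] parent=Y
Step 2 (down 0): focus=A path=0/0 depth=2 children=['G'] left=[] right=['H', 'X', 'S'] parent=L
Step 3 (down 0): focus=G path=0/0/0 depth=3 children=[] left=[] right=[] parent=A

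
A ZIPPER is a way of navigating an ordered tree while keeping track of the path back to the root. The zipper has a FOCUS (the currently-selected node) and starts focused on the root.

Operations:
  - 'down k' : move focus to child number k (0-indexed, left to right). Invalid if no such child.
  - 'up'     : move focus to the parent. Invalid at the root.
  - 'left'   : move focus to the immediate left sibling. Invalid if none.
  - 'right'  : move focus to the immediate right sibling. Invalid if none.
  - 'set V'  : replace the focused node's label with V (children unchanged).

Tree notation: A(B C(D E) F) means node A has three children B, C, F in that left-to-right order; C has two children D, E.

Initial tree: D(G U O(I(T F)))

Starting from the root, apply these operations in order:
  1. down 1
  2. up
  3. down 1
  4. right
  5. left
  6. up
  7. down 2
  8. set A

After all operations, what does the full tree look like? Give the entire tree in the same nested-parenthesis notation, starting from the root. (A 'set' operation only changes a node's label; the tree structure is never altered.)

Answer: D(G U A(I(T F)))

Derivation:
Step 1 (down 1): focus=U path=1 depth=1 children=[] left=['G'] right=['O'] parent=D
Step 2 (up): focus=D path=root depth=0 children=['G', 'U', 'O'] (at root)
Step 3 (down 1): focus=U path=1 depth=1 children=[] left=['G'] right=['O'] parent=D
Step 4 (right): focus=O path=2 depth=1 children=['I'] left=['G', 'U'] right=[] parent=D
Step 5 (left): focus=U path=1 depth=1 children=[] left=['G'] right=['O'] parent=D
Step 6 (up): focus=D path=root depth=0 children=['G', 'U', 'O'] (at root)
Step 7 (down 2): focus=O path=2 depth=1 children=['I'] left=['G', 'U'] right=[] parent=D
Step 8 (set A): focus=A path=2 depth=1 children=['I'] left=['G', 'U'] right=[] parent=D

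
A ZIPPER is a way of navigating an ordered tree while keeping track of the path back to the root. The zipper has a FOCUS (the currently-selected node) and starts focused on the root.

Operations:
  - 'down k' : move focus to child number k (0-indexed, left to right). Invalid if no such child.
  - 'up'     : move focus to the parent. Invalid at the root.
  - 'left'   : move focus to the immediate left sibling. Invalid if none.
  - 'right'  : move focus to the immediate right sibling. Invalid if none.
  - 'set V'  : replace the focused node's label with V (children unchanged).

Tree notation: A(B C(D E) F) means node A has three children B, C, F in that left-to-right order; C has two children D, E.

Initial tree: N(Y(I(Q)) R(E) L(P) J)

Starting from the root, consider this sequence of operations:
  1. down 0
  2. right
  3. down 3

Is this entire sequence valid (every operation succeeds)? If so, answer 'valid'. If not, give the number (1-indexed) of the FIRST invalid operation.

Answer: 3

Derivation:
Step 1 (down 0): focus=Y path=0 depth=1 children=['I'] left=[] right=['R', 'L', 'J'] parent=N
Step 2 (right): focus=R path=1 depth=1 children=['E'] left=['Y'] right=['L', 'J'] parent=N
Step 3 (down 3): INVALID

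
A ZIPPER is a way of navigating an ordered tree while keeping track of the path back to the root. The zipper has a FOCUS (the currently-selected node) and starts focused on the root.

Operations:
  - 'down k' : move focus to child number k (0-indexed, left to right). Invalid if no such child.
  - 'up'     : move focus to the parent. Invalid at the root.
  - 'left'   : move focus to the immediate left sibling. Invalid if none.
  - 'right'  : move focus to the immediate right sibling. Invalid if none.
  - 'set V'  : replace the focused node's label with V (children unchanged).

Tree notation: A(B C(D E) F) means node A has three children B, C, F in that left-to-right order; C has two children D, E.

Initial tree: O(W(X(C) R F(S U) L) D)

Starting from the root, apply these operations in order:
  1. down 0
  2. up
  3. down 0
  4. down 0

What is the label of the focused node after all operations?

Answer: X

Derivation:
Step 1 (down 0): focus=W path=0 depth=1 children=['X', 'R', 'F', 'L'] left=[] right=['D'] parent=O
Step 2 (up): focus=O path=root depth=0 children=['W', 'D'] (at root)
Step 3 (down 0): focus=W path=0 depth=1 children=['X', 'R', 'F', 'L'] left=[] right=['D'] parent=O
Step 4 (down 0): focus=X path=0/0 depth=2 children=['C'] left=[] right=['R', 'F', 'L'] parent=W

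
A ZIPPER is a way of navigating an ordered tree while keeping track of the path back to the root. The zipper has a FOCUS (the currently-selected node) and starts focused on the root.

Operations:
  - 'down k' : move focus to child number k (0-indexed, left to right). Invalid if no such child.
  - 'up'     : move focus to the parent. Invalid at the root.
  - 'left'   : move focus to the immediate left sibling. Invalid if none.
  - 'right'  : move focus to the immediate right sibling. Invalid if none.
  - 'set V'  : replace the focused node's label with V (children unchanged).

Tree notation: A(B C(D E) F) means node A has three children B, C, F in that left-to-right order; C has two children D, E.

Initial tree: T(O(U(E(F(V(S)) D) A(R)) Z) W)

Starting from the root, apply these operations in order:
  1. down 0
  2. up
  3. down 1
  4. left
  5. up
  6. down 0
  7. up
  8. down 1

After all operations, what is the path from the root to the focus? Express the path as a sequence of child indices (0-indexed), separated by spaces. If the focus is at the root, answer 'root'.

Answer: 1

Derivation:
Step 1 (down 0): focus=O path=0 depth=1 children=['U', 'Z'] left=[] right=['W'] parent=T
Step 2 (up): focus=T path=root depth=0 children=['O', 'W'] (at root)
Step 3 (down 1): focus=W path=1 depth=1 children=[] left=['O'] right=[] parent=T
Step 4 (left): focus=O path=0 depth=1 children=['U', 'Z'] left=[] right=['W'] parent=T
Step 5 (up): focus=T path=root depth=0 children=['O', 'W'] (at root)
Step 6 (down 0): focus=O path=0 depth=1 children=['U', 'Z'] left=[] right=['W'] parent=T
Step 7 (up): focus=T path=root depth=0 children=['O', 'W'] (at root)
Step 8 (down 1): focus=W path=1 depth=1 children=[] left=['O'] right=[] parent=T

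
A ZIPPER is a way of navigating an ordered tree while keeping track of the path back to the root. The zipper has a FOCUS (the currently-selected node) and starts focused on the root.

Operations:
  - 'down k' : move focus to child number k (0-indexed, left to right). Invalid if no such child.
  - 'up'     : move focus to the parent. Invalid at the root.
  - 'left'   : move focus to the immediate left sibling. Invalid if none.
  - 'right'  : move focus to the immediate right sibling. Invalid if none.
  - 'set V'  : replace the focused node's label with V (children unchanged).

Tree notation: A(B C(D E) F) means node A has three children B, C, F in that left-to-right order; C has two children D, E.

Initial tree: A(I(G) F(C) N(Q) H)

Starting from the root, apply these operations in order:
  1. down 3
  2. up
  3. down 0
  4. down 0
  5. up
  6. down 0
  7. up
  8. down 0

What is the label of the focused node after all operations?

Step 1 (down 3): focus=H path=3 depth=1 children=[] left=['I', 'F', 'N'] right=[] parent=A
Step 2 (up): focus=A path=root depth=0 children=['I', 'F', 'N', 'H'] (at root)
Step 3 (down 0): focus=I path=0 depth=1 children=['G'] left=[] right=['F', 'N', 'H'] parent=A
Step 4 (down 0): focus=G path=0/0 depth=2 children=[] left=[] right=[] parent=I
Step 5 (up): focus=I path=0 depth=1 children=['G'] left=[] right=['F', 'N', 'H'] parent=A
Step 6 (down 0): focus=G path=0/0 depth=2 children=[] left=[] right=[] parent=I
Step 7 (up): focus=I path=0 depth=1 children=['G'] left=[] right=['F', 'N', 'H'] parent=A
Step 8 (down 0): focus=G path=0/0 depth=2 children=[] left=[] right=[] parent=I

Answer: G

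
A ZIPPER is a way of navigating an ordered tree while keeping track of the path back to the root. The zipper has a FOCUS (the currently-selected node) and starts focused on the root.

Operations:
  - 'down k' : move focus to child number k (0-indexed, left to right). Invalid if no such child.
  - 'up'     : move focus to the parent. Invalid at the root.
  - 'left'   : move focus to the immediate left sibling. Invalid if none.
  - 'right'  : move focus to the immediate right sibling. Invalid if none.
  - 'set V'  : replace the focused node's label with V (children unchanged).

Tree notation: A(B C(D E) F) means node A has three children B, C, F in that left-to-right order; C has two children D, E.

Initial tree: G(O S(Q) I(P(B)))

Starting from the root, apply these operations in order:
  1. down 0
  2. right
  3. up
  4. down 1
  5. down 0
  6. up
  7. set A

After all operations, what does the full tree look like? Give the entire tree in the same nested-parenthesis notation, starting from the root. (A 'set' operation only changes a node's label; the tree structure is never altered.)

Step 1 (down 0): focus=O path=0 depth=1 children=[] left=[] right=['S', 'I'] parent=G
Step 2 (right): focus=S path=1 depth=1 children=['Q'] left=['O'] right=['I'] parent=G
Step 3 (up): focus=G path=root depth=0 children=['O', 'S', 'I'] (at root)
Step 4 (down 1): focus=S path=1 depth=1 children=['Q'] left=['O'] right=['I'] parent=G
Step 5 (down 0): focus=Q path=1/0 depth=2 children=[] left=[] right=[] parent=S
Step 6 (up): focus=S path=1 depth=1 children=['Q'] left=['O'] right=['I'] parent=G
Step 7 (set A): focus=A path=1 depth=1 children=['Q'] left=['O'] right=['I'] parent=G

Answer: G(O A(Q) I(P(B)))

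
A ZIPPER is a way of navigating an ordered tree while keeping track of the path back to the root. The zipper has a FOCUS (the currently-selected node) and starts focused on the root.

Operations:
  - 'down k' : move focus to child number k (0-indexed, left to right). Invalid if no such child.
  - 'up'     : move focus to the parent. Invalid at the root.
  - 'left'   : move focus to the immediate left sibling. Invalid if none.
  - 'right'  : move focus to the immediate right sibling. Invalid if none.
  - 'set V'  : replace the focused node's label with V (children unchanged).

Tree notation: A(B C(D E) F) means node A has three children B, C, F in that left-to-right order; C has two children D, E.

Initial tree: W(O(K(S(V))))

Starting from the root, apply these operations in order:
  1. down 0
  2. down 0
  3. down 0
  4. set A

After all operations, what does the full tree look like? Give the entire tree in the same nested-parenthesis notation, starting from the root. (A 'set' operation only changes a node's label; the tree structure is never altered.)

Answer: W(O(K(A(V))))

Derivation:
Step 1 (down 0): focus=O path=0 depth=1 children=['K'] left=[] right=[] parent=W
Step 2 (down 0): focus=K path=0/0 depth=2 children=['S'] left=[] right=[] parent=O
Step 3 (down 0): focus=S path=0/0/0 depth=3 children=['V'] left=[] right=[] parent=K
Step 4 (set A): focus=A path=0/0/0 depth=3 children=['V'] left=[] right=[] parent=K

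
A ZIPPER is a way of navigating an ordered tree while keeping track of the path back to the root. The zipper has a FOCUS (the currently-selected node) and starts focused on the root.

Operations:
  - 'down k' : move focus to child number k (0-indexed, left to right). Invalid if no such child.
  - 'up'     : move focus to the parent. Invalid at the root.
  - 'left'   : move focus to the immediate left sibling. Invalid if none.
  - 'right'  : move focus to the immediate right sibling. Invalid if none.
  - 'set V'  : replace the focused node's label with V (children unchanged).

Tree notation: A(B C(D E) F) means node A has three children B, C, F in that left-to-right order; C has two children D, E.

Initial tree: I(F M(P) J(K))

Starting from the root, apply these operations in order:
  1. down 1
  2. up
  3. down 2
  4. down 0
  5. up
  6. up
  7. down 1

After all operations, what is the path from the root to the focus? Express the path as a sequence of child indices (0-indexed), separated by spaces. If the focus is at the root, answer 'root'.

Step 1 (down 1): focus=M path=1 depth=1 children=['P'] left=['F'] right=['J'] parent=I
Step 2 (up): focus=I path=root depth=0 children=['F', 'M', 'J'] (at root)
Step 3 (down 2): focus=J path=2 depth=1 children=['K'] left=['F', 'M'] right=[] parent=I
Step 4 (down 0): focus=K path=2/0 depth=2 children=[] left=[] right=[] parent=J
Step 5 (up): focus=J path=2 depth=1 children=['K'] left=['F', 'M'] right=[] parent=I
Step 6 (up): focus=I path=root depth=0 children=['F', 'M', 'J'] (at root)
Step 7 (down 1): focus=M path=1 depth=1 children=['P'] left=['F'] right=['J'] parent=I

Answer: 1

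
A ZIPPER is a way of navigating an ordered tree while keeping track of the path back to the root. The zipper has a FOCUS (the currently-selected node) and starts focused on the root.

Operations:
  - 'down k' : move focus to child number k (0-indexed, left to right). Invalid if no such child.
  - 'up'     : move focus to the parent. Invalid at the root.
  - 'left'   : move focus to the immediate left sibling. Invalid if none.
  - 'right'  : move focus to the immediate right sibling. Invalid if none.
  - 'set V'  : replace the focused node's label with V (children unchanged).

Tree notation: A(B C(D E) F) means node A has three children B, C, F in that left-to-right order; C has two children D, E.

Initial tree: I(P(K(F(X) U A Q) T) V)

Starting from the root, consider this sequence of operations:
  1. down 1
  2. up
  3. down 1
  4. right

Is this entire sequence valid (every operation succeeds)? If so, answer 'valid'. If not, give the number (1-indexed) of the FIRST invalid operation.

Step 1 (down 1): focus=V path=1 depth=1 children=[] left=['P'] right=[] parent=I
Step 2 (up): focus=I path=root depth=0 children=['P', 'V'] (at root)
Step 3 (down 1): focus=V path=1 depth=1 children=[] left=['P'] right=[] parent=I
Step 4 (right): INVALID

Answer: 4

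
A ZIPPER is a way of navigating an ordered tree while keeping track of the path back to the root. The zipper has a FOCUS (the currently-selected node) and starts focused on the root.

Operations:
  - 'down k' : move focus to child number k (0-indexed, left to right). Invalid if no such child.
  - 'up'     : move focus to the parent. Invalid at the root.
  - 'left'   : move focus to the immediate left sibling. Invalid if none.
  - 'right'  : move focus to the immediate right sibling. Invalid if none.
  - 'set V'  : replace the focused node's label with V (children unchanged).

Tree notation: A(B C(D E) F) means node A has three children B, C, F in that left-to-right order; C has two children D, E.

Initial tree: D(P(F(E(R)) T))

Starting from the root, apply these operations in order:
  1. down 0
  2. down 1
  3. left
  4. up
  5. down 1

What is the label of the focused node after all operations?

Answer: T

Derivation:
Step 1 (down 0): focus=P path=0 depth=1 children=['F', 'T'] left=[] right=[] parent=D
Step 2 (down 1): focus=T path=0/1 depth=2 children=[] left=['F'] right=[] parent=P
Step 3 (left): focus=F path=0/0 depth=2 children=['E'] left=[] right=['T'] parent=P
Step 4 (up): focus=P path=0 depth=1 children=['F', 'T'] left=[] right=[] parent=D
Step 5 (down 1): focus=T path=0/1 depth=2 children=[] left=['F'] right=[] parent=P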